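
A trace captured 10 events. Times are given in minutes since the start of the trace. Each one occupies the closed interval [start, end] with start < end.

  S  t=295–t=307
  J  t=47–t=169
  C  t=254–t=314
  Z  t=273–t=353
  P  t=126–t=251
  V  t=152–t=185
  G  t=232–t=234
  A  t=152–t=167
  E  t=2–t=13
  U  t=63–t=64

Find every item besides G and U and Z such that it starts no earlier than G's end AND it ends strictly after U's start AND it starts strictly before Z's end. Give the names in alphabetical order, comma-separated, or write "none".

C, S

Conditions: its start is no earlier than G's end (X.start >= t=234) AND its end is strictly after U's start (X.end > t=63) AND its start is strictly before Z's end (X.start < t=353).
A: start t=152 >= t=234? ✗; end t=167 > t=63? ✓; start t=152 < t=353? ✓ → no.
C: start t=254 >= t=234? ✓; end t=314 > t=63? ✓; start t=254 < t=353? ✓ → yes.
E: start t=2 >= t=234? ✗; end t=13 > t=63? ✗; start t=2 < t=353? ✓ → no.
J: start t=47 >= t=234? ✗; end t=169 > t=63? ✓; start t=47 < t=353? ✓ → no.
P: start t=126 >= t=234? ✗; end t=251 > t=63? ✓; start t=126 < t=353? ✓ → no.
S: start t=295 >= t=234? ✓; end t=307 > t=63? ✓; start t=295 < t=353? ✓ → yes.
V: start t=152 >= t=234? ✗; end t=185 > t=63? ✓; start t=152 < t=353? ✓ → no.
Result: C, S.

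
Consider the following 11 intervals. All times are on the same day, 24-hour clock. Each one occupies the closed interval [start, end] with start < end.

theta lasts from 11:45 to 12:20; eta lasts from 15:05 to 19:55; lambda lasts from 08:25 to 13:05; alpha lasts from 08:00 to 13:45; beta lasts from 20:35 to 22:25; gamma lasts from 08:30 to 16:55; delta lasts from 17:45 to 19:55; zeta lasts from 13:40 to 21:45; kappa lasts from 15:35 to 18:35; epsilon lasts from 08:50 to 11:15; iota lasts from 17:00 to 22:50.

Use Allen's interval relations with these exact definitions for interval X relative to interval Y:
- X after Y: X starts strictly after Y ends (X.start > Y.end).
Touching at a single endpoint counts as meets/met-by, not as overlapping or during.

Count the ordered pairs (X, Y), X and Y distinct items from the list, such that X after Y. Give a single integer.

30

Checking all 110 ordered pairs for relation 'after'; matching pairs in alphabetical order:
(beta, alpha): beta after alpha ✓
(beta, delta): beta after delta ✓
(beta, epsilon): beta after epsilon ✓
(beta, eta): beta after eta ✓
(beta, gamma): beta after gamma ✓
(beta, kappa): beta after kappa ✓
(beta, lambda): beta after lambda ✓
(beta, theta): beta after theta ✓
(delta, alpha): delta after alpha ✓
(delta, epsilon): delta after epsilon ✓
(delta, gamma): delta after gamma ✓
(delta, lambda): delta after lambda ✓
(delta, theta): delta after theta ✓
(eta, alpha): eta after alpha ✓
(eta, epsilon): eta after epsilon ✓
(eta, lambda): eta after lambda ✓
(eta, theta): eta after theta ✓
(iota, alpha): iota after alpha ✓
(iota, epsilon): iota after epsilon ✓
(iota, gamma): iota after gamma ✓
(iota, lambda): iota after lambda ✓
(iota, theta): iota after theta ✓
(kappa, alpha): kappa after alpha ✓
(kappa, epsilon): kappa after epsilon ✓
... plus 6 further pairs not listed.
Count: 30.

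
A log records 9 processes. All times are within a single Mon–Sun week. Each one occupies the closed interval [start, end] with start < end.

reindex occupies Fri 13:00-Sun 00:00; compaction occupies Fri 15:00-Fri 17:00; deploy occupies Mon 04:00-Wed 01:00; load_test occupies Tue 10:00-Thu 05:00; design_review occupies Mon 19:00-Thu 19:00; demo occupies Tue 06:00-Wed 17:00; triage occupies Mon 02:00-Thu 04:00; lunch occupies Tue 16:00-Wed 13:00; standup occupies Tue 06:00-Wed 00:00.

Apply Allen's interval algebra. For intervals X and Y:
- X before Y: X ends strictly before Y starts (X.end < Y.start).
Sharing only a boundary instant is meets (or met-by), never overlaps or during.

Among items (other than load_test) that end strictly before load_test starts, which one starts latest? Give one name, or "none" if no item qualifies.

none

Target load_test = [Tue 10:00, Thu 05:00].
compaction [Fri 15:00, Fri 17:00] → after → excluded.
demo [Tue 06:00, Wed 17:00] → overlaps → excluded.
deploy [Mon 04:00, Wed 01:00] → overlaps → excluded.
design_review [Mon 19:00, Thu 19:00] → contains → excluded.
lunch [Tue 16:00, Wed 13:00] → during → excluded.
reindex [Fri 13:00, Sun 00:00] → after → excluded.
standup [Tue 06:00, Wed 00:00] → overlaps → excluded.
triage [Mon 02:00, Thu 04:00] → overlaps → excluded.
No candidates → none.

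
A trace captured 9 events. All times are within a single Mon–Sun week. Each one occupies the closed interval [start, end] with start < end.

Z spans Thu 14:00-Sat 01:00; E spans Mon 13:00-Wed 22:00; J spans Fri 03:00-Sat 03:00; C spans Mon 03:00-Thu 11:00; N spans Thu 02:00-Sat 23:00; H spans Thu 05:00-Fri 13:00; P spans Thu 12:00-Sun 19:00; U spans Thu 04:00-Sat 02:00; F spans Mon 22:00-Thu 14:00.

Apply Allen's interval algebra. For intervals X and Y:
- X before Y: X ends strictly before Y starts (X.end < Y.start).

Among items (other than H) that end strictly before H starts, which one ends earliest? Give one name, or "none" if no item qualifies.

Target H = [Thu 05:00, Fri 13:00].
C [Mon 03:00, Thu 11:00] → overlaps → excluded.
E [Mon 13:00, Wed 22:00] → before → candidate.
F [Mon 22:00, Thu 14:00] → overlaps → excluded.
J [Fri 03:00, Sat 03:00] → overlapped-by → excluded.
N [Thu 02:00, Sat 23:00] → contains → excluded.
P [Thu 12:00, Sun 19:00] → overlapped-by → excluded.
U [Thu 04:00, Sat 02:00] → contains → excluded.
Z [Thu 14:00, Sat 01:00] → overlapped-by → excluded.
Among candidates, earliest end is Wed 22:00 → E.

E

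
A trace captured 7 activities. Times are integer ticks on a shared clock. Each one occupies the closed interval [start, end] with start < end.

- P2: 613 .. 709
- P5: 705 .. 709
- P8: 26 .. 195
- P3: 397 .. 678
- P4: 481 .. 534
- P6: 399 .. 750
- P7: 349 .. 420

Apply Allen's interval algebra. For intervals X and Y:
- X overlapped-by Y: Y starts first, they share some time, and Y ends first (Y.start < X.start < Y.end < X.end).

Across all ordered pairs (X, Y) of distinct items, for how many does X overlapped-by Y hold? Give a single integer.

Checking all 42 ordered pairs for relation 'overlapped-by'; matching pairs in alphabetical order:
(P2, P3): P2 overlapped-by P3 ✓
(P3, P7): P3 overlapped-by P7 ✓
(P6, P3): P6 overlapped-by P3 ✓
(P6, P7): P6 overlapped-by P7 ✓
Count: 4.

4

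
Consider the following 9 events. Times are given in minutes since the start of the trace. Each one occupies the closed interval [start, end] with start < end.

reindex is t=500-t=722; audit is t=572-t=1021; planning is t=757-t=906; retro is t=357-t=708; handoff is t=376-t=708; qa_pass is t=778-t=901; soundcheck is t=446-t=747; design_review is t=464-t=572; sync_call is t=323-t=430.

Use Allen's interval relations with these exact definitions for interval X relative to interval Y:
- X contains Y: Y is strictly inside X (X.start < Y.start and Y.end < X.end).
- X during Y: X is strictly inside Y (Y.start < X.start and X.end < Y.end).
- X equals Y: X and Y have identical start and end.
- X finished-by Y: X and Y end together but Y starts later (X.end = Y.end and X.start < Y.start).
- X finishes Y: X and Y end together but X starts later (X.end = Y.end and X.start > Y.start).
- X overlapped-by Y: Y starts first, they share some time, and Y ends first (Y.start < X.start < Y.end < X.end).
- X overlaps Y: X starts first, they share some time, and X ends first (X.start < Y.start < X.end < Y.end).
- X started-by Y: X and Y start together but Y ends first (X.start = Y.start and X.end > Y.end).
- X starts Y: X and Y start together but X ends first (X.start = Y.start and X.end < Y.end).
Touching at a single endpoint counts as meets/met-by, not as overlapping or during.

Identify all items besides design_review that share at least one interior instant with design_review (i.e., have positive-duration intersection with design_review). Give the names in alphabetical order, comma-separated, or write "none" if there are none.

Target design_review = [t=464, t=572].
audit [t=572, t=1021] → met-by → no.
handoff [t=376, t=708] → contains → yes.
planning [t=757, t=906] → after → no.
qa_pass [t=778, t=901] → after → no.
reindex [t=500, t=722] → overlapped-by → yes.
retro [t=357, t=708] → contains → yes.
soundcheck [t=446, t=747] → contains → yes.
sync_call [t=323, t=430] → before → no.
Result: handoff, reindex, retro, soundcheck.

handoff, reindex, retro, soundcheck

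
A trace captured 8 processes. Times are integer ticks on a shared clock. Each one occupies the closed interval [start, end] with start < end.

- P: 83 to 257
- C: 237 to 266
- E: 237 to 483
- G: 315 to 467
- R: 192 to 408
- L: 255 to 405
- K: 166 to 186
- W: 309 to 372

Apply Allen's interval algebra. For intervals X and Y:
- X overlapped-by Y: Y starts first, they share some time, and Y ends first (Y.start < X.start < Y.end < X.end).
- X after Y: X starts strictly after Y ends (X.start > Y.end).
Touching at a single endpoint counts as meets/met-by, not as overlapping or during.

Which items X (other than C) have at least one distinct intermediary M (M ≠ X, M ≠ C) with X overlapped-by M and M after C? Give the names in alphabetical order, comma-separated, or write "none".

G

Target C = [237, 266].
Intermediaries M with M after C: G, W.
Via G — items with X overlapped-by G: none.
Via W — items with X overlapped-by W: G.
Union: G.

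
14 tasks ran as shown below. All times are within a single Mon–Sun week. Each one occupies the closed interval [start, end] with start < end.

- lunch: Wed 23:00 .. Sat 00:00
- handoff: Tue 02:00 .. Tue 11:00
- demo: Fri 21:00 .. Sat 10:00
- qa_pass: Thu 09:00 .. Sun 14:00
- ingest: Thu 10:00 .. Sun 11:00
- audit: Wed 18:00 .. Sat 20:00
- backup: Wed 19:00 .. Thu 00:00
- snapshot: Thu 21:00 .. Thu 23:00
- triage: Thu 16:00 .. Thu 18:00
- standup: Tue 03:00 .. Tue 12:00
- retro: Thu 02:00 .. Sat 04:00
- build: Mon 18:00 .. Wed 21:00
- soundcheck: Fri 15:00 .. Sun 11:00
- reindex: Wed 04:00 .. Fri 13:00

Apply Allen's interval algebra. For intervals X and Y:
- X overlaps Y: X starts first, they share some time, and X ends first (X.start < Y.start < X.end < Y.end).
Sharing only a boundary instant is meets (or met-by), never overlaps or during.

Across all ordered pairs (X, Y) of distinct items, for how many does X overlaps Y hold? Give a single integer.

Checking all 182 ordered pairs for relation 'overlaps'; matching pairs in alphabetical order:
(audit, ingest): audit overlaps ingest ✓
(audit, qa_pass): audit overlaps qa_pass ✓
(audit, soundcheck): audit overlaps soundcheck ✓
(backup, lunch): backup overlaps lunch ✓
(build, audit): build overlaps audit ✓
(build, backup): build overlaps backup ✓
(build, reindex): build overlaps reindex ✓
(handoff, standup): handoff overlaps standup ✓
(lunch, demo): lunch overlaps demo ✓
(lunch, ingest): lunch overlaps ingest ✓
(lunch, qa_pass): lunch overlaps qa_pass ✓
(lunch, retro): lunch overlaps retro ✓
(lunch, soundcheck): lunch overlaps soundcheck ✓
(reindex, audit): reindex overlaps audit ✓
(reindex, ingest): reindex overlaps ingest ✓
(reindex, lunch): reindex overlaps lunch ✓
(reindex, qa_pass): reindex overlaps qa_pass ✓
(reindex, retro): reindex overlaps retro ✓
(retro, demo): retro overlaps demo ✓
(retro, ingest): retro overlaps ingest ✓
(retro, qa_pass): retro overlaps qa_pass ✓
(retro, soundcheck): retro overlaps soundcheck ✓
Count: 22.

22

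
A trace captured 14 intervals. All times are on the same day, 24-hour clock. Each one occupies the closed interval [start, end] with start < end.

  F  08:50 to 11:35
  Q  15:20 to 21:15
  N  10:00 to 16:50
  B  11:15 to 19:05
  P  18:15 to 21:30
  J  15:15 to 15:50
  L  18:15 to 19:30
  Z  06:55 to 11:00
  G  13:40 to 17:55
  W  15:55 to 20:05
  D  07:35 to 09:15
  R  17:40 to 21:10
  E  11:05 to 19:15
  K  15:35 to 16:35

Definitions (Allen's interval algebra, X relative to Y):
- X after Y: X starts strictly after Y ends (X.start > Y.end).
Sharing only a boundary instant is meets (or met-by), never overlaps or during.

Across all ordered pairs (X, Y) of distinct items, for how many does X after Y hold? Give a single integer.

Checking all 182 ordered pairs for relation 'after'; matching pairs in alphabetical order:
(B, D): B after D ✓
(B, Z): B after Z ✓
(E, D): E after D ✓
(E, Z): E after Z ✓
(G, D): G after D ✓
(G, F): G after F ✓
(G, Z): G after Z ✓
(J, D): J after D ✓
(J, F): J after F ✓
(J, Z): J after Z ✓
(K, D): K after D ✓
(K, F): K after F ✓
(K, Z): K after Z ✓
(L, D): L after D ✓
(L, F): L after F ✓
(L, G): L after G ✓
(L, J): L after J ✓
(L, K): L after K ✓
(L, N): L after N ✓
(L, Z): L after Z ✓
(N, D): N after D ✓
(P, D): P after D ✓
(P, F): P after F ✓
(P, G): P after G ✓
... plus 17 further pairs not listed.
Count: 41.

41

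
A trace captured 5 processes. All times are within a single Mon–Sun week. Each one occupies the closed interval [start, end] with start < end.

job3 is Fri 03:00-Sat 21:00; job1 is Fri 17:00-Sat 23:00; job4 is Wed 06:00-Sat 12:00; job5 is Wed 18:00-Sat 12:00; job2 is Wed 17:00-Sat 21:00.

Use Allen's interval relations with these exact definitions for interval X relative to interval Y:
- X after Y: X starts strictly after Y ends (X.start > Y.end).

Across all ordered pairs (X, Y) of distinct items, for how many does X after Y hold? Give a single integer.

0

Checking all 20 ordered pairs for relation 'after'; matching pairs in alphabetical order:
No pair satisfies it.
Count: 0.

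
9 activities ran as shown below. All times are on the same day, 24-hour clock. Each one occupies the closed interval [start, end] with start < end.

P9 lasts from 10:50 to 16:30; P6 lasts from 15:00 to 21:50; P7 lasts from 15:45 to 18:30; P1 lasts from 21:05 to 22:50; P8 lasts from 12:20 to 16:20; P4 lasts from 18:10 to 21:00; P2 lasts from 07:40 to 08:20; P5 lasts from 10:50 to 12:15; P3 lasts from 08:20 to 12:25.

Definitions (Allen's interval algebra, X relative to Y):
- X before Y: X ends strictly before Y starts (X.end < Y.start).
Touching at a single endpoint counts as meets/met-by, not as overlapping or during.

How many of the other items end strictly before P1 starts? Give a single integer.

Target P1 = [21:05, 22:50].
P2 [07:40, 08:20] → before → counts.
P3 [08:20, 12:25] → before → counts.
P4 [18:10, 21:00] → before → counts.
P5 [10:50, 12:15] → before → counts.
P6 [15:00, 21:50] → overlaps → no.
P7 [15:45, 18:30] → before → counts.
P8 [12:20, 16:20] → before → counts.
P9 [10:50, 16:30] → before → counts.
Total: 7.

7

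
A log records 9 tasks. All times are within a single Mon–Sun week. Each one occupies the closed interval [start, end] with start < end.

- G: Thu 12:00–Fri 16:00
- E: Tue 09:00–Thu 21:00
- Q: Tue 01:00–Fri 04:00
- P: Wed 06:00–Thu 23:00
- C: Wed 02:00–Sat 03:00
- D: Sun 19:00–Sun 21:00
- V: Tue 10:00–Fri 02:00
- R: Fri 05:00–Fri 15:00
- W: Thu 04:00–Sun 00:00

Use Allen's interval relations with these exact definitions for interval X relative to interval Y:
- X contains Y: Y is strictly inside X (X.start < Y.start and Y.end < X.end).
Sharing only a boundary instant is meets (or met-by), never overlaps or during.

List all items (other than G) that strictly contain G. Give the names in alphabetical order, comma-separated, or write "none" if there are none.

C, W

Target G = [Thu 12:00, Fri 16:00].
C [Wed 02:00, Sat 03:00] → contains → yes.
D [Sun 19:00, Sun 21:00] → after → no.
E [Tue 09:00, Thu 21:00] → overlaps → no.
P [Wed 06:00, Thu 23:00] → overlaps → no.
Q [Tue 01:00, Fri 04:00] → overlaps → no.
R [Fri 05:00, Fri 15:00] → during → no.
V [Tue 10:00, Fri 02:00] → overlaps → no.
W [Thu 04:00, Sun 00:00] → contains → yes.
Result: C, W.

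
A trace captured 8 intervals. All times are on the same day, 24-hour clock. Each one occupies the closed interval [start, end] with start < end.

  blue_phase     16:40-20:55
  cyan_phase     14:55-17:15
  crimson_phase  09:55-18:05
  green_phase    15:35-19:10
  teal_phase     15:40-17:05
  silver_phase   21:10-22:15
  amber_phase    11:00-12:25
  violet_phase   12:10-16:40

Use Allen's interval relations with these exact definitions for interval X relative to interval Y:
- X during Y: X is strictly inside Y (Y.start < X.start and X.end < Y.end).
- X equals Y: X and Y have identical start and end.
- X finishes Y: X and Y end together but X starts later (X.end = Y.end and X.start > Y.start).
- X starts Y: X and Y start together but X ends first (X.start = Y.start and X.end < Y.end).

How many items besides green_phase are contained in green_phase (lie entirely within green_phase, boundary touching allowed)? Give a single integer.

1

Target green_phase = [15:35, 19:10].
amber_phase [11:00, 12:25] → before → no.
blue_phase [16:40, 20:55] → overlapped-by → no.
crimson_phase [09:55, 18:05] → overlaps → no.
cyan_phase [14:55, 17:15] → overlaps → no.
silver_phase [21:10, 22:15] → after → no.
teal_phase [15:40, 17:05] → during → counts.
violet_phase [12:10, 16:40] → overlaps → no.
Total: 1.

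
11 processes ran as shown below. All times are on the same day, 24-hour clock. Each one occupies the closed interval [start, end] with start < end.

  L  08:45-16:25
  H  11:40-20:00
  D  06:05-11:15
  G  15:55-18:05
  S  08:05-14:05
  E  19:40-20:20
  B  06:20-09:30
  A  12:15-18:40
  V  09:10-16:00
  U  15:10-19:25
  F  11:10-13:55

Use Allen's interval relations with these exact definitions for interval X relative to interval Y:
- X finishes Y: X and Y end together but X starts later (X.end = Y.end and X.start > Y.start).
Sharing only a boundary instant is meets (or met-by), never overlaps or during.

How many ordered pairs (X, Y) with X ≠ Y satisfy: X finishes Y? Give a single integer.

Checking all 110 ordered pairs for relation 'finishes'; matching pairs in alphabetical order:
No pair satisfies it.
Count: 0.

0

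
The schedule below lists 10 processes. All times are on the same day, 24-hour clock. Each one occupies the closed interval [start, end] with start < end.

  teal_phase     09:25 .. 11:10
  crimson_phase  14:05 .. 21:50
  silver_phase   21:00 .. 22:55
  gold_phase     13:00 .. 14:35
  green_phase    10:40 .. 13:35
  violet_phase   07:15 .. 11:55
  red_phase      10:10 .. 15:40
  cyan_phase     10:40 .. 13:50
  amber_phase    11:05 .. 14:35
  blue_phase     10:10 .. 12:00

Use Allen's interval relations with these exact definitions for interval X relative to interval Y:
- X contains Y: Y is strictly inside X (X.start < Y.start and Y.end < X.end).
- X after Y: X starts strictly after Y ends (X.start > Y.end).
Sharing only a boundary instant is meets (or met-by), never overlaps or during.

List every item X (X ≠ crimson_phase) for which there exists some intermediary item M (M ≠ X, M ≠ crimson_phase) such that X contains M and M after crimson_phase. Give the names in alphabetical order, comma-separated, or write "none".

none

Target crimson_phase = [14:05, 21:50].
Intermediaries M with M after crimson_phase: none.
Union: none.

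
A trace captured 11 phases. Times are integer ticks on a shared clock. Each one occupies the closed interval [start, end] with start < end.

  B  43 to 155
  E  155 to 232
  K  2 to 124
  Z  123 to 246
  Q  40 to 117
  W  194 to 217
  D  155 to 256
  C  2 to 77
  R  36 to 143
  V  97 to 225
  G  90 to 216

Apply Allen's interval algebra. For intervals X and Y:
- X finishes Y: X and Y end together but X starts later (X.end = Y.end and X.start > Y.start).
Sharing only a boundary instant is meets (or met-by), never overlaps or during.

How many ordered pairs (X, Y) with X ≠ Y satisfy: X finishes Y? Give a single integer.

Checking all 110 ordered pairs for relation 'finishes'; matching pairs in alphabetical order:
No pair satisfies it.
Count: 0.

0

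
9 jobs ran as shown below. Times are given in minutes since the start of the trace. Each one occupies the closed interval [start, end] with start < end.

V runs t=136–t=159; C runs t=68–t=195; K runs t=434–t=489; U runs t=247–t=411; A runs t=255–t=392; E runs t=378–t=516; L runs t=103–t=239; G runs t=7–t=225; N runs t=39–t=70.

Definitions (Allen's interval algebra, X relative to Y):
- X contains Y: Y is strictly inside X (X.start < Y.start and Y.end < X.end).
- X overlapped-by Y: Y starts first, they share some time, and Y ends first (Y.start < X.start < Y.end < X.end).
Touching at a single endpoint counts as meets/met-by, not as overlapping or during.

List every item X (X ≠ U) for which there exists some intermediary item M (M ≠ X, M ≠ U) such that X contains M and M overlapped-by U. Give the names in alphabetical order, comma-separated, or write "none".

Target U = [t=247, t=411].
Intermediaries M with M overlapped-by U: E.
Via E — items with X contains E: none.
Union: none.

none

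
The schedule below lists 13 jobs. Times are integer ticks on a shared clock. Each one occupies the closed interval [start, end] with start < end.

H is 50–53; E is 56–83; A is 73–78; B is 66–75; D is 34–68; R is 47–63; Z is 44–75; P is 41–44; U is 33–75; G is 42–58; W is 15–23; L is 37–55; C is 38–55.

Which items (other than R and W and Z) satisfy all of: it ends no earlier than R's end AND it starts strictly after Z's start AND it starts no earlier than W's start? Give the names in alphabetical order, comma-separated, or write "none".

Conditions: its end is no earlier than R's end (X.end >= 63) AND its start is strictly after Z's start (X.start > 44) AND its start is no earlier than W's start (X.start >= 15).
A: end 78 >= 63? ✓; start 73 > 44? ✓; start 73 >= 15? ✓ → yes.
B: end 75 >= 63? ✓; start 66 > 44? ✓; start 66 >= 15? ✓ → yes.
C: end 55 >= 63? ✗; start 38 > 44? ✗; start 38 >= 15? ✓ → no.
D: end 68 >= 63? ✓; start 34 > 44? ✗; start 34 >= 15? ✓ → no.
E: end 83 >= 63? ✓; start 56 > 44? ✓; start 56 >= 15? ✓ → yes.
G: end 58 >= 63? ✗; start 42 > 44? ✗; start 42 >= 15? ✓ → no.
H: end 53 >= 63? ✗; start 50 > 44? ✓; start 50 >= 15? ✓ → no.
L: end 55 >= 63? ✗; start 37 > 44? ✗; start 37 >= 15? ✓ → no.
P: end 44 >= 63? ✗; start 41 > 44? ✗; start 41 >= 15? ✓ → no.
U: end 75 >= 63? ✓; start 33 > 44? ✗; start 33 >= 15? ✓ → no.
Result: A, B, E.

A, B, E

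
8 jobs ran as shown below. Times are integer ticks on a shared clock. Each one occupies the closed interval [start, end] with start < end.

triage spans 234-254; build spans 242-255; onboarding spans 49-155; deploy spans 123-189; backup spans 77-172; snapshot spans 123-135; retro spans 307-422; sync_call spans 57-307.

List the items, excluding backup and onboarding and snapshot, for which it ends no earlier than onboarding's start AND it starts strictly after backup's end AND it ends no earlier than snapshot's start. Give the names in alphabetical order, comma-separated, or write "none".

Conditions: its end is no earlier than onboarding's start (X.end >= 49) AND its start is strictly after backup's end (X.start > 172) AND its end is no earlier than snapshot's start (X.end >= 123).
build: end 255 >= 49? ✓; start 242 > 172? ✓; end 255 >= 123? ✓ → yes.
deploy: end 189 >= 49? ✓; start 123 > 172? ✗; end 189 >= 123? ✓ → no.
retro: end 422 >= 49? ✓; start 307 > 172? ✓; end 422 >= 123? ✓ → yes.
sync_call: end 307 >= 49? ✓; start 57 > 172? ✗; end 307 >= 123? ✓ → no.
triage: end 254 >= 49? ✓; start 234 > 172? ✓; end 254 >= 123? ✓ → yes.
Result: build, retro, triage.

build, retro, triage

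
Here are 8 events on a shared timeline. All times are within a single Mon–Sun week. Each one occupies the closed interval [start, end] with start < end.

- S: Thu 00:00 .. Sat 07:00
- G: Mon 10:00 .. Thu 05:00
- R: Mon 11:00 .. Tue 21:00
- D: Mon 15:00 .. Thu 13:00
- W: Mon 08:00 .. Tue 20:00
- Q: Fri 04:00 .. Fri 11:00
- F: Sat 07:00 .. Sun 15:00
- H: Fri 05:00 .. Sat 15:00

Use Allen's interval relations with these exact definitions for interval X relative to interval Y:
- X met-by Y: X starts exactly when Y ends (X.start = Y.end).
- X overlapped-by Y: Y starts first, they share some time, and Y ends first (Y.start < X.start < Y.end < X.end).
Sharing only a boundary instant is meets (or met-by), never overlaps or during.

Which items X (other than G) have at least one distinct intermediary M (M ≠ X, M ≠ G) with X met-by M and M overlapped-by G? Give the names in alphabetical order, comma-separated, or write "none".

Target G = [Mon 10:00, Thu 05:00].
Intermediaries M with M overlapped-by G: D, S.
Via D — items with X met-by D: none.
Via S — items with X met-by S: F.
Union: F.

F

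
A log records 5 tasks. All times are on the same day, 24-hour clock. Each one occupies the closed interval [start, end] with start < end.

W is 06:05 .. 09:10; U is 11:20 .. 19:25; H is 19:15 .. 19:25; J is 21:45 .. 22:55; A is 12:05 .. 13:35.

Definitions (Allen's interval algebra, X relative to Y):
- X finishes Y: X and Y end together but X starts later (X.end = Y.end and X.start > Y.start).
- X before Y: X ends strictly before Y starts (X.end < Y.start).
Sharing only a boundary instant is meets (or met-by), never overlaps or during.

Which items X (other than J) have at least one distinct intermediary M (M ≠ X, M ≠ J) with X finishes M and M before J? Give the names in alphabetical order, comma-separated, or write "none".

H

Target J = [21:45, 22:55].
Intermediaries M with M before J: A, H, U, W.
Via A — items with X finishes A: none.
Via H — items with X finishes H: none.
Via U — items with X finishes U: H.
Via W — items with X finishes W: none.
Union: H.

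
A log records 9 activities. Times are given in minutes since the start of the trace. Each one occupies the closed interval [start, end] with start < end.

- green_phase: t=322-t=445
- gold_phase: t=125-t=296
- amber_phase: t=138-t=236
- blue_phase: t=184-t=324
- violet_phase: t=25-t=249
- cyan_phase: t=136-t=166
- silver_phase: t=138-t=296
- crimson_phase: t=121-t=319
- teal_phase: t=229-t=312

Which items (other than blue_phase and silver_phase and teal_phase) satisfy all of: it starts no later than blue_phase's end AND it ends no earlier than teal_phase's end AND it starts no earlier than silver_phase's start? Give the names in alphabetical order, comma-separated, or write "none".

Conditions: its start is no later than blue_phase's end (X.start <= t=324) AND its end is no earlier than teal_phase's end (X.end >= t=312) AND its start is no earlier than silver_phase's start (X.start >= t=138).
amber_phase: start t=138 <= t=324? ✓; end t=236 >= t=312? ✗; start t=138 >= t=138? ✓ → no.
crimson_phase: start t=121 <= t=324? ✓; end t=319 >= t=312? ✓; start t=121 >= t=138? ✗ → no.
cyan_phase: start t=136 <= t=324? ✓; end t=166 >= t=312? ✗; start t=136 >= t=138? ✗ → no.
gold_phase: start t=125 <= t=324? ✓; end t=296 >= t=312? ✗; start t=125 >= t=138? ✗ → no.
green_phase: start t=322 <= t=324? ✓; end t=445 >= t=312? ✓; start t=322 >= t=138? ✓ → yes.
violet_phase: start t=25 <= t=324? ✓; end t=249 >= t=312? ✗; start t=25 >= t=138? ✗ → no.
Result: green_phase.

green_phase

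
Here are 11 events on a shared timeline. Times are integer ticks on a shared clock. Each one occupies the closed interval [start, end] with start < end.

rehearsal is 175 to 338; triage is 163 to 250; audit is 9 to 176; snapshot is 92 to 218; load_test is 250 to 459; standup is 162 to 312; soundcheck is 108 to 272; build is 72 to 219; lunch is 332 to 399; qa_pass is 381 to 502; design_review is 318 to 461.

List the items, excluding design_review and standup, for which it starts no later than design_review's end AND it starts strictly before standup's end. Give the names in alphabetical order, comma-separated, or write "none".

audit, build, load_test, rehearsal, snapshot, soundcheck, triage

Conditions: its start is no later than design_review's end (X.start <= 461) AND its start is strictly before standup's end (X.start < 312).
audit: start 9 <= 461? ✓; start 9 < 312? ✓ → yes.
build: start 72 <= 461? ✓; start 72 < 312? ✓ → yes.
load_test: start 250 <= 461? ✓; start 250 < 312? ✓ → yes.
lunch: start 332 <= 461? ✓; start 332 < 312? ✗ → no.
qa_pass: start 381 <= 461? ✓; start 381 < 312? ✗ → no.
rehearsal: start 175 <= 461? ✓; start 175 < 312? ✓ → yes.
snapshot: start 92 <= 461? ✓; start 92 < 312? ✓ → yes.
soundcheck: start 108 <= 461? ✓; start 108 < 312? ✓ → yes.
triage: start 163 <= 461? ✓; start 163 < 312? ✓ → yes.
Result: audit, build, load_test, rehearsal, snapshot, soundcheck, triage.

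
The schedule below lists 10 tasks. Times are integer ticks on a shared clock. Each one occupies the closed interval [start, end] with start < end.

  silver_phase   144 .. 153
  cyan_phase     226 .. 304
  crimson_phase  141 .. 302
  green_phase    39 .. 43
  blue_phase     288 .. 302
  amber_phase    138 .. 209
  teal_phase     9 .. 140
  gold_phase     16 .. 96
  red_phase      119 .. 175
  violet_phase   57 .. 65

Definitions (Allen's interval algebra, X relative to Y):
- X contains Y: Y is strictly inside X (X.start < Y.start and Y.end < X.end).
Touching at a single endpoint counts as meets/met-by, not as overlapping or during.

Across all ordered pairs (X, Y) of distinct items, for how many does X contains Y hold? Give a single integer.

Checking all 90 ordered pairs for relation 'contains'; matching pairs in alphabetical order:
(amber_phase, silver_phase): amber_phase contains silver_phase ✓
(crimson_phase, silver_phase): crimson_phase contains silver_phase ✓
(cyan_phase, blue_phase): cyan_phase contains blue_phase ✓
(gold_phase, green_phase): gold_phase contains green_phase ✓
(gold_phase, violet_phase): gold_phase contains violet_phase ✓
(red_phase, silver_phase): red_phase contains silver_phase ✓
(teal_phase, gold_phase): teal_phase contains gold_phase ✓
(teal_phase, green_phase): teal_phase contains green_phase ✓
(teal_phase, violet_phase): teal_phase contains violet_phase ✓
Count: 9.

9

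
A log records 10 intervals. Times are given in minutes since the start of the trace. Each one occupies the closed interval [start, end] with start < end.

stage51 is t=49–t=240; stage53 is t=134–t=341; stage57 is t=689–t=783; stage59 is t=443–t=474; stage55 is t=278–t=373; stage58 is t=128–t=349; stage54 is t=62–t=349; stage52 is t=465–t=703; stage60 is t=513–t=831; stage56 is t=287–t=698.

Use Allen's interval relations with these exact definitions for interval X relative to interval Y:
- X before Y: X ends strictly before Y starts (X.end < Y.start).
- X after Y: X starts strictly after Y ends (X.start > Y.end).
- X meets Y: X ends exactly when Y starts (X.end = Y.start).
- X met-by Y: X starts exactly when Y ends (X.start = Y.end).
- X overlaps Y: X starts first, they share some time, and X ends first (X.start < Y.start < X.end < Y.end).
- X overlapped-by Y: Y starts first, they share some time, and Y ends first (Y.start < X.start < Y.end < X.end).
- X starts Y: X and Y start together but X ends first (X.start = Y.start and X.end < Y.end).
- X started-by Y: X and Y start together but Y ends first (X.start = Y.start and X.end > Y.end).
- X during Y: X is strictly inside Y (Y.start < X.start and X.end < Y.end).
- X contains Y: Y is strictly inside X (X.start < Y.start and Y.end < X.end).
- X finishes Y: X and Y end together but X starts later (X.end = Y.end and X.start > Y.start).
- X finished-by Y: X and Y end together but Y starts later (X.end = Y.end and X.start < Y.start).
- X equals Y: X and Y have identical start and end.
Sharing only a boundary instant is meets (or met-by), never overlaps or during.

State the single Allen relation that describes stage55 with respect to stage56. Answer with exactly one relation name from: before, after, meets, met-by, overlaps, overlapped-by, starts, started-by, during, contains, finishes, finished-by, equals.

overlaps

stage55 = [t=278, t=373]; stage56 = [t=287, t=698].
Compare endpoints: stage55.start < stage56.start, stage55.start < stage56.end, stage55.end > stage56.start, stage55.end < stage56.end.
That pattern is 'overlaps'.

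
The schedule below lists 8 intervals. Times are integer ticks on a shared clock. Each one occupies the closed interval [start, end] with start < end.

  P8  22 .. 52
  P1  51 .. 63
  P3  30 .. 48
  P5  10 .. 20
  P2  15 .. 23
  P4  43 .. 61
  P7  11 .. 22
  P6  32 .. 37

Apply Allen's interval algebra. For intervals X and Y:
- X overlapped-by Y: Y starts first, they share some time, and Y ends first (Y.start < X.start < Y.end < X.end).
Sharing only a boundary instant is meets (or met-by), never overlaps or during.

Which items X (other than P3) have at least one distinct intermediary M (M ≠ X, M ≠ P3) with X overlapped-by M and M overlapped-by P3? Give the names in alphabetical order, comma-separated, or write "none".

P1

Target P3 = [30, 48].
Intermediaries M with M overlapped-by P3: P4.
Via P4 — items with X overlapped-by P4: P1.
Union: P1.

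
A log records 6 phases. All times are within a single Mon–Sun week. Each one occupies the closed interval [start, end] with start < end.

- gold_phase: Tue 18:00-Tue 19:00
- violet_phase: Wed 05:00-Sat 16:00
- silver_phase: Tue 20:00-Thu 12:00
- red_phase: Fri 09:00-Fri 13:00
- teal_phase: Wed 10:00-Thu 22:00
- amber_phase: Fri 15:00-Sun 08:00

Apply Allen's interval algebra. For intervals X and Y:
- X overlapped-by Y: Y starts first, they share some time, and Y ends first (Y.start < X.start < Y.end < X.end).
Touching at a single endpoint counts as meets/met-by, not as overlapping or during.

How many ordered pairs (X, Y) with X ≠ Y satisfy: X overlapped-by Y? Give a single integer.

Checking all 30 ordered pairs for relation 'overlapped-by'; matching pairs in alphabetical order:
(amber_phase, violet_phase): amber_phase overlapped-by violet_phase ✓
(teal_phase, silver_phase): teal_phase overlapped-by silver_phase ✓
(violet_phase, silver_phase): violet_phase overlapped-by silver_phase ✓
Count: 3.

3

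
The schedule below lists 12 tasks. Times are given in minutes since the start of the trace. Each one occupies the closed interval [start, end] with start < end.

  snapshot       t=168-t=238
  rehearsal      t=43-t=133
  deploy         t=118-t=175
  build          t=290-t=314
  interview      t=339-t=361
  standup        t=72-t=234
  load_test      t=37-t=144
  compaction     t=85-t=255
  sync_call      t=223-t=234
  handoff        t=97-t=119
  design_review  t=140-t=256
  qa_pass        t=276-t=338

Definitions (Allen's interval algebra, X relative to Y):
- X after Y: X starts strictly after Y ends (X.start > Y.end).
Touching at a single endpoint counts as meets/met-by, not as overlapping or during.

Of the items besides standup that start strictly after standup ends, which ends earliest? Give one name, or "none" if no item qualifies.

Target standup = [t=72, t=234].
build [t=290, t=314] → after → candidate.
compaction [t=85, t=255] → overlapped-by → excluded.
deploy [t=118, t=175] → during → excluded.
design_review [t=140, t=256] → overlapped-by → excluded.
handoff [t=97, t=119] → during → excluded.
interview [t=339, t=361] → after → candidate.
load_test [t=37, t=144] → overlaps → excluded.
qa_pass [t=276, t=338] → after → candidate.
rehearsal [t=43, t=133] → overlaps → excluded.
snapshot [t=168, t=238] → overlapped-by → excluded.
sync_call [t=223, t=234] → finishes → excluded.
Among candidates, earliest end is t=314 → build.

build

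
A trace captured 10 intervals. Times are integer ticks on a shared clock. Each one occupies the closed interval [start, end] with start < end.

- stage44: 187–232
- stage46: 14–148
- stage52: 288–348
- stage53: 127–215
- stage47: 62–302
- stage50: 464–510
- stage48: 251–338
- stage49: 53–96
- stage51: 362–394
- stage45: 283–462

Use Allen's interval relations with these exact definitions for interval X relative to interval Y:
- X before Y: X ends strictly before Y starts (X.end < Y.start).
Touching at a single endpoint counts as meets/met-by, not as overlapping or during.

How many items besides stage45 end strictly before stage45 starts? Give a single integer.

Target stage45 = [283, 462].
stage44 [187, 232] → before → counts.
stage46 [14, 148] → before → counts.
stage47 [62, 302] → overlaps → no.
stage48 [251, 338] → overlaps → no.
stage49 [53, 96] → before → counts.
stage50 [464, 510] → after → no.
stage51 [362, 394] → during → no.
stage52 [288, 348] → during → no.
stage53 [127, 215] → before → counts.
Total: 4.

4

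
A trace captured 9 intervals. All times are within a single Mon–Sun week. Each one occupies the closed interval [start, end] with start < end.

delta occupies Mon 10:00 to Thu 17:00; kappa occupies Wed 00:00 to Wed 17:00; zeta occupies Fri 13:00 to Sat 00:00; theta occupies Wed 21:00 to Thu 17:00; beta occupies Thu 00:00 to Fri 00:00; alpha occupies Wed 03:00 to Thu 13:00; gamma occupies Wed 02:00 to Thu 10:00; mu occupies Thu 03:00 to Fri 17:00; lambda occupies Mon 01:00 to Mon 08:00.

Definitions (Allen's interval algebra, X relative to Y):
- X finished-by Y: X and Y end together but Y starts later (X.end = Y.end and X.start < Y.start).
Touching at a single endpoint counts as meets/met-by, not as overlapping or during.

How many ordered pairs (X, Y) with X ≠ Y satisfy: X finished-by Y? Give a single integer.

1

Checking all 72 ordered pairs for relation 'finished-by'; matching pairs in alphabetical order:
(delta, theta): delta finished-by theta ✓
Count: 1.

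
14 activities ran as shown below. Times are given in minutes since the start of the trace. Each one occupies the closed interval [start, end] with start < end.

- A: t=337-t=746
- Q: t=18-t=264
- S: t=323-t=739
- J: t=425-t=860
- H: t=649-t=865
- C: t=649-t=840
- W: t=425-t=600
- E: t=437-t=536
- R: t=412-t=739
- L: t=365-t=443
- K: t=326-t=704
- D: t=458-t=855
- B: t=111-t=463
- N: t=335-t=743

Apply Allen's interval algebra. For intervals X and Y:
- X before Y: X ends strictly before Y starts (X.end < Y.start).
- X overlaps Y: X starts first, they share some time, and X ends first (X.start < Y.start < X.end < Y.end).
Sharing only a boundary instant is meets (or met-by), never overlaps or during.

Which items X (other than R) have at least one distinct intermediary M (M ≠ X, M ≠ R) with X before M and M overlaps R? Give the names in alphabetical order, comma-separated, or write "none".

Q

Target R = [t=412, t=739].
Intermediaries M with M overlaps R: B, K, L.
Via B — items with X before B: none.
Via K — items with X before K: Q.
Via L — items with X before L: Q.
Union: Q.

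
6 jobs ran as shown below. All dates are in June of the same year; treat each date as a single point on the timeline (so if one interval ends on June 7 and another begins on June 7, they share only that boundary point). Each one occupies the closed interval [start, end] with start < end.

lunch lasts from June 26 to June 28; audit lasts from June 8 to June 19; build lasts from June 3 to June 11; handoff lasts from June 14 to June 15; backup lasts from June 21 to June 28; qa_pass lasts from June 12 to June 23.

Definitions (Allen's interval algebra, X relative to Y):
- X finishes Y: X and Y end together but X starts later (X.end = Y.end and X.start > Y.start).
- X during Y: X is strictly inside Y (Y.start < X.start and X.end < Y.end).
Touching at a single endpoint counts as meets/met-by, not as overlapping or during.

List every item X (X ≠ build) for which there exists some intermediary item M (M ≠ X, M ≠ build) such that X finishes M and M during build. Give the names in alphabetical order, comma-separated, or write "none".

Target build = [June 3, June 11].
Intermediaries M with M during build: none.
Union: none.

none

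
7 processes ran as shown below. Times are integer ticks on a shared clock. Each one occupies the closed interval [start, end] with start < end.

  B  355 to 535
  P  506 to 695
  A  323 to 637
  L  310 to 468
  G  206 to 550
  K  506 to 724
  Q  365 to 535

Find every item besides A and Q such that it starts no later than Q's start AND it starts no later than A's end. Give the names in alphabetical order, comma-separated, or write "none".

B, G, L

Conditions: its start is no later than Q's start (X.start <= 365) AND its start is no later than A's end (X.start <= 637).
B: start 355 <= 365? ✓; start 355 <= 637? ✓ → yes.
G: start 206 <= 365? ✓; start 206 <= 637? ✓ → yes.
K: start 506 <= 365? ✗; start 506 <= 637? ✓ → no.
L: start 310 <= 365? ✓; start 310 <= 637? ✓ → yes.
P: start 506 <= 365? ✗; start 506 <= 637? ✓ → no.
Result: B, G, L.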